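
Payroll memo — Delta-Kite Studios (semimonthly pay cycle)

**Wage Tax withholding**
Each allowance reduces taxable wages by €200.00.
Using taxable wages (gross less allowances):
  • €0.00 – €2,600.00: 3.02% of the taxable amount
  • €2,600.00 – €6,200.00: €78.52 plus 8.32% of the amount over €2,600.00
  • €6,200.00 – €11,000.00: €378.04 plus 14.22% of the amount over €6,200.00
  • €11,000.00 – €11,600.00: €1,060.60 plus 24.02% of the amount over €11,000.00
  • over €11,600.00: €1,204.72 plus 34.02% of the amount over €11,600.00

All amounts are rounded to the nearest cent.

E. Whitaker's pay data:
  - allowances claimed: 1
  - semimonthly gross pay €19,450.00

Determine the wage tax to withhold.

€3,807.25

Wage Tax: taxable = €19,450.00 − 1×€200.00 = €19,250.00
  €1,204.72 + 34.02% × (€19,250.00 − €11,600.00) = €1,204.72 + 34.02% × €7,650.00 = €3,807.25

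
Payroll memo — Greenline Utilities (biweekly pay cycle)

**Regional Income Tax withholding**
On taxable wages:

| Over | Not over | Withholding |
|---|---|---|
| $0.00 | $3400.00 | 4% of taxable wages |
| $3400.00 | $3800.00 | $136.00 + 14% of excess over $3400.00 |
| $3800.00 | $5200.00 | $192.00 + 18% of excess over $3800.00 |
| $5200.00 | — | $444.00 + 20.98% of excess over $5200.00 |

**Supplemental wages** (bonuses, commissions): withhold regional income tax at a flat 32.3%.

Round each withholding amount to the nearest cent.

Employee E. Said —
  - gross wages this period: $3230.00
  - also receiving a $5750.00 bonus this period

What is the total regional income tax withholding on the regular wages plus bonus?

$1986.45

Regional Income Tax: taxable = $3230.00
  4% × $3230.00 = $129.20
Supplemental (32.3% flat on bonus): 32.3% × $5750.00 = $1857.25
Total regional income tax: $129.20 + $1857.25 = $1986.45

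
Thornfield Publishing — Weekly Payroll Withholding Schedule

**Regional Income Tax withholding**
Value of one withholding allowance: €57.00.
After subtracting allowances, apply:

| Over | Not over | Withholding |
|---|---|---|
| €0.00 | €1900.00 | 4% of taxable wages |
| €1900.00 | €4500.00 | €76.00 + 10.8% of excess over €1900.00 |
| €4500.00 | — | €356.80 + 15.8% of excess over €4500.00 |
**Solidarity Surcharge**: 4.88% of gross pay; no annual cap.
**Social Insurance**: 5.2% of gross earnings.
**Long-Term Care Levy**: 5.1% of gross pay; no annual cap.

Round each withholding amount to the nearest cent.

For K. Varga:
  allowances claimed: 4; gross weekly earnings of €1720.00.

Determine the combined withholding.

Regional Income Tax: taxable = €1720.00 − 4×€57.00 = €1492.00
  4% × €1492.00 = €59.68
Solidarity Surcharge: 4.88% × €1720.00 = €83.94
Social Insurance: 5.2% × €1720.00 = €89.44
Long-Term Care Levy: 5.1% × €1720.00 = €87.72
Total: €59.68 + €83.94 + €89.44 + €87.72 = €320.78

€320.78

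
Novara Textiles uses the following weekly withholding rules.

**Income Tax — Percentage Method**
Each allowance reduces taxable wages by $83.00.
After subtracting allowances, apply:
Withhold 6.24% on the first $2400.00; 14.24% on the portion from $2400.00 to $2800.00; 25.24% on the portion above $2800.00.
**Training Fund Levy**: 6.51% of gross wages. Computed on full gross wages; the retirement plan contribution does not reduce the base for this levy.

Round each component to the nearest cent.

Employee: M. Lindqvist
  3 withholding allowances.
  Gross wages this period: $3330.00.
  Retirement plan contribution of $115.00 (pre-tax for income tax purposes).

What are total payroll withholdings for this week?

$465.40

Income Tax: taxable = $3330.00 − $115.00 − 3×$83.00 = $2966.00
  $206.72 + 25.24% × ($2966.00 − $2800.00) = $206.72 + 25.24% × $166.00 = $248.62
Training Fund Levy: 6.51% × $3330.00 = $216.78
Total: $248.62 + $216.78 = $465.40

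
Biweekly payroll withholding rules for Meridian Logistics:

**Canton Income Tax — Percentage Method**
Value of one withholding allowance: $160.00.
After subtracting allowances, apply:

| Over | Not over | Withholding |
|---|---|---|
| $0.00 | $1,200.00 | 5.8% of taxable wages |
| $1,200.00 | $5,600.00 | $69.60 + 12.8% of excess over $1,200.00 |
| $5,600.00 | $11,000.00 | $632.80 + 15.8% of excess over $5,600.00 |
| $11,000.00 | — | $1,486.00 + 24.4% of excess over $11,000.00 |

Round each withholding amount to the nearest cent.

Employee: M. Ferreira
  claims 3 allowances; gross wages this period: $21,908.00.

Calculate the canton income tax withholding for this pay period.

$4,030.43

Canton Income Tax: taxable = $21,908.00 − 3×$160.00 = $21,428.00
  $1,486.00 + 24.4% × ($21,428.00 − $11,000.00) = $1,486.00 + 24.4% × $10,428.00 = $4,030.43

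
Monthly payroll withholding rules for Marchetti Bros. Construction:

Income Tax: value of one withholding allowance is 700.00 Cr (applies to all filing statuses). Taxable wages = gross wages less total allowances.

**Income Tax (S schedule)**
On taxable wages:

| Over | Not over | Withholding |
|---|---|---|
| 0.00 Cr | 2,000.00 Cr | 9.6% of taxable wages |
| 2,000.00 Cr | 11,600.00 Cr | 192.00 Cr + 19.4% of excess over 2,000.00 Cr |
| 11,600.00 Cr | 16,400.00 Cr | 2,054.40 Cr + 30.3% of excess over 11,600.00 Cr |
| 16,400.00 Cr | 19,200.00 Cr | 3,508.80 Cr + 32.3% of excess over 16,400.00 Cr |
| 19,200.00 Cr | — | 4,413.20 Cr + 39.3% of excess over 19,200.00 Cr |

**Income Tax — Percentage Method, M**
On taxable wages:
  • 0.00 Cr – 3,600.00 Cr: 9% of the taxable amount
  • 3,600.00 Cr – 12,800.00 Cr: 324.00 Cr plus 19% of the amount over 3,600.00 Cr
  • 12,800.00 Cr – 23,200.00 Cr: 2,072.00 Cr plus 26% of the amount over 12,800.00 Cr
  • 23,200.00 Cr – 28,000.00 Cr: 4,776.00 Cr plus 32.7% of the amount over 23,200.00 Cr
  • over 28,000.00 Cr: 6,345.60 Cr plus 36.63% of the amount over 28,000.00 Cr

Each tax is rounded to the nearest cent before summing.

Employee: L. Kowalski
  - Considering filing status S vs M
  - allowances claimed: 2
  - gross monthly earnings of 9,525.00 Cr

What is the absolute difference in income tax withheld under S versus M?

Income Tax (S): taxable = 9,525.00 Cr − 2×700.00 Cr = 8,125.00 Cr
  192.00 Cr + 19.4% × (8,125.00 Cr − 2,000.00 Cr) = 192.00 Cr + 19.4% × 6,125.00 Cr = 1,380.25 Cr
Income Tax (M): taxable = 9,525.00 Cr − 2×700.00 Cr = 8,125.00 Cr
  324.00 Cr + 19% × (8,125.00 Cr − 3,600.00 Cr) = 324.00 Cr + 19% × 4,525.00 Cr = 1,183.75 Cr
Difference: |1,380.25 Cr − 1,183.75 Cr| = 196.50 Cr (higher under S)

196.50 Cr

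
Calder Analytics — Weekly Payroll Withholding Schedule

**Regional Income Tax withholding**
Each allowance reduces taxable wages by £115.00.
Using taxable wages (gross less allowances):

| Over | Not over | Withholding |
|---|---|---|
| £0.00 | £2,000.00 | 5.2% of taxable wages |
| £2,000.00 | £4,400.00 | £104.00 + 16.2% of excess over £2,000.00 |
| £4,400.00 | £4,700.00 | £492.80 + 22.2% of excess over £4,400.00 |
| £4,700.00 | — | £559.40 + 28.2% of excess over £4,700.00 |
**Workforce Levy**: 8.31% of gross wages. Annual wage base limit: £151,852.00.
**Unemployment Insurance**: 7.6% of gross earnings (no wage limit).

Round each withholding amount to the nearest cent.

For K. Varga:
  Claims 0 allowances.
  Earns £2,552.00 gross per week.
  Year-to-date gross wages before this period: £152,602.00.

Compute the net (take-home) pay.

£2,164.63

Regional Income Tax: taxable = £2,552.00
  £104.00 + 16.2% × (£2,552.00 − £2,000.00) = £104.00 + 16.2% × £552.00 = £193.42
Workforce Levy: YTD £152,602.00 ≥ cap £151,852.00 → £0.00
Unemployment Insurance: 7.6% × £2,552.00 = £193.95
Total withheld: £193.42 + £0.00 + £193.95 = £387.37
Net pay: £2,552.00 − £387.37 = £2,164.63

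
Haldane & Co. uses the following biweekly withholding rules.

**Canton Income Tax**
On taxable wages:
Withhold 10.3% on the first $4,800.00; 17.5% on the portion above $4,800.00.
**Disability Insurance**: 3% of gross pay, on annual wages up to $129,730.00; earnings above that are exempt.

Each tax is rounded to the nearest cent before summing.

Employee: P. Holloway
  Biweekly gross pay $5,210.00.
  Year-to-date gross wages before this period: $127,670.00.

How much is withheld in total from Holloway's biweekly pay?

Canton Income Tax: taxable = $5,210.00
  $494.40 + 17.5% × ($5,210.00 − $4,800.00) = $494.40 + 17.5% × $410.00 = $566.15
Disability Insurance: cap $129,730.00 − YTD $127,670.00 = $2,060.00 subject; 3% × $2,060.00 = $61.80
Total: $566.15 + $61.80 = $627.95

$627.95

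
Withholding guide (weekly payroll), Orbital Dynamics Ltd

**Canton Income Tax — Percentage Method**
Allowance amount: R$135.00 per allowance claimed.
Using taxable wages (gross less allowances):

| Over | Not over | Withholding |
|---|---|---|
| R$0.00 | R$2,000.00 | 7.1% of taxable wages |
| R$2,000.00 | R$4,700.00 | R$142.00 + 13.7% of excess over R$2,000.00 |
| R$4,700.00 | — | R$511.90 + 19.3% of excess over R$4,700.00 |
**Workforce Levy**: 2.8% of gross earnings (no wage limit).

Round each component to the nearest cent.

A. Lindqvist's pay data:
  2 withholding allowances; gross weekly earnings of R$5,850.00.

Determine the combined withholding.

Canton Income Tax: taxable = R$5,850.00 − 2×R$135.00 = R$5,580.00
  R$511.90 + 19.3% × (R$5,580.00 − R$4,700.00) = R$511.90 + 19.3% × R$880.00 = R$681.74
Workforce Levy: 2.8% × R$5,850.00 = R$163.80
Total: R$681.74 + R$163.80 = R$845.54

R$845.54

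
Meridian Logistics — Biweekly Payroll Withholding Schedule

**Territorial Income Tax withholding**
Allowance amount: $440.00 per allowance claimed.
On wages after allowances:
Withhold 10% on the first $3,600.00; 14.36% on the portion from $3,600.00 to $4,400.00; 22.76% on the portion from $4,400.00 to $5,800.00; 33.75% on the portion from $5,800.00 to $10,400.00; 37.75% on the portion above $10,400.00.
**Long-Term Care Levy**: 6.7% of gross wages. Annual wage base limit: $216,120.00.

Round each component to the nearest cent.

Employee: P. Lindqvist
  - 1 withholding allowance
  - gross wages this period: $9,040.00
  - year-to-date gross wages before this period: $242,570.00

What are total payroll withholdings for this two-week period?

Territorial Income Tax: taxable = $9,040.00 − 1×$440.00 = $8,600.00
  $793.52 + 33.75% × ($8,600.00 − $5,800.00) = $793.52 + 33.75% × $2,800.00 = $1,738.52
Long-Term Care Levy: YTD $242,570.00 ≥ cap $216,120.00 → $0.00
Total: $1,738.52 + $0.00 = $1,738.52

$1,738.52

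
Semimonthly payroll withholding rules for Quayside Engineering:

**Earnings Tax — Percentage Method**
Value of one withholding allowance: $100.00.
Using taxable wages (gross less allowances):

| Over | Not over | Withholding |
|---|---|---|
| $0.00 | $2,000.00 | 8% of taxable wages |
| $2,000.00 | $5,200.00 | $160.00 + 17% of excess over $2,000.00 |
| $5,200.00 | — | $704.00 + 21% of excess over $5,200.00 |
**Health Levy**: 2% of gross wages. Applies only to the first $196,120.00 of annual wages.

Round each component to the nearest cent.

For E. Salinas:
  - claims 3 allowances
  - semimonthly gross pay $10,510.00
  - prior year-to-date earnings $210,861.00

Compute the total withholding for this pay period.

Earnings Tax: taxable = $10,510.00 − 3×$100.00 = $10,210.00
  $704.00 + 21% × ($10,210.00 − $5,200.00) = $704.00 + 21% × $5,010.00 = $1,756.10
Health Levy: YTD $210,861.00 ≥ cap $196,120.00 → $0.00
Total: $1,756.10 + $0.00 = $1,756.10

$1,756.10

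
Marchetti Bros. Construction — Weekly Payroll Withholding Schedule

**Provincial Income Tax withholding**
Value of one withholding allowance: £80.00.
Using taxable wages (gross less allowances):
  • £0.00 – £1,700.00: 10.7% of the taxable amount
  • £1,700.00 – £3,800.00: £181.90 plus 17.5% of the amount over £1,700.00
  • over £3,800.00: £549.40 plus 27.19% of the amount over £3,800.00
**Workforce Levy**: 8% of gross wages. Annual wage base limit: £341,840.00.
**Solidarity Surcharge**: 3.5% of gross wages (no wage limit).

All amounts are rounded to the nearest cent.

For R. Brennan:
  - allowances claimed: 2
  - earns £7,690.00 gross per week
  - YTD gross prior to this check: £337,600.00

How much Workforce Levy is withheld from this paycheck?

£339.20

Workforce Levy: cap £341,840.00 − YTD £337,600.00 = £4,240.00 subject; 8% × £4,240.00 = £339.20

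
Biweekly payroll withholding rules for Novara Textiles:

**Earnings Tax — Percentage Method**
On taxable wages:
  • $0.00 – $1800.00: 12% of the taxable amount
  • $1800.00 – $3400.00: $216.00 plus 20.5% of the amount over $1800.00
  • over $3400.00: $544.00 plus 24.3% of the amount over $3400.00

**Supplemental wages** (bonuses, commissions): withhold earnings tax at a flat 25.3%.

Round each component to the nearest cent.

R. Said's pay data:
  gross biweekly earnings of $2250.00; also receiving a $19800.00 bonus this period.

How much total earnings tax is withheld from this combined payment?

$5317.65

Earnings Tax: taxable = $2250.00
  $216.00 + 20.5% × ($2250.00 − $1800.00) = $216.00 + 20.5% × $450.00 = $308.25
Supplemental (25.3% flat on bonus): 25.3% × $19800.00 = $5009.40
Total earnings tax: $308.25 + $5009.40 = $5317.65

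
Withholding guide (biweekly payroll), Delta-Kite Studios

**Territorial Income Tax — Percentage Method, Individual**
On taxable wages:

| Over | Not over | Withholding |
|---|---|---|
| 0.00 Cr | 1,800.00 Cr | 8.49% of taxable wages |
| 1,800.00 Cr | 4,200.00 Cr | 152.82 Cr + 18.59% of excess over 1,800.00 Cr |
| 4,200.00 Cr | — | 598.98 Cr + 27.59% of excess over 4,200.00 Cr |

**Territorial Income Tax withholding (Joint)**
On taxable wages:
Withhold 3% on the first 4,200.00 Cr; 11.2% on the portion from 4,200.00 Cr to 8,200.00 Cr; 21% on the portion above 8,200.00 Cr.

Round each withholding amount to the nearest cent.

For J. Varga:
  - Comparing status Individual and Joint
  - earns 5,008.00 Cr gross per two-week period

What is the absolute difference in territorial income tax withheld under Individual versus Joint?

Territorial Income Tax (Individual): taxable = 5,008.00 Cr
  598.98 Cr + 27.59% × (5,008.00 Cr − 4,200.00 Cr) = 598.98 Cr + 27.59% × 808.00 Cr = 821.91 Cr
Territorial Income Tax (Joint): taxable = 5,008.00 Cr
  126.00 Cr + 11.2% × (5,008.00 Cr − 4,200.00 Cr) = 126.00 Cr + 11.2% × 808.00 Cr = 216.50 Cr
Difference: |821.91 Cr − 216.50 Cr| = 605.41 Cr (higher under Individual)

605.41 Cr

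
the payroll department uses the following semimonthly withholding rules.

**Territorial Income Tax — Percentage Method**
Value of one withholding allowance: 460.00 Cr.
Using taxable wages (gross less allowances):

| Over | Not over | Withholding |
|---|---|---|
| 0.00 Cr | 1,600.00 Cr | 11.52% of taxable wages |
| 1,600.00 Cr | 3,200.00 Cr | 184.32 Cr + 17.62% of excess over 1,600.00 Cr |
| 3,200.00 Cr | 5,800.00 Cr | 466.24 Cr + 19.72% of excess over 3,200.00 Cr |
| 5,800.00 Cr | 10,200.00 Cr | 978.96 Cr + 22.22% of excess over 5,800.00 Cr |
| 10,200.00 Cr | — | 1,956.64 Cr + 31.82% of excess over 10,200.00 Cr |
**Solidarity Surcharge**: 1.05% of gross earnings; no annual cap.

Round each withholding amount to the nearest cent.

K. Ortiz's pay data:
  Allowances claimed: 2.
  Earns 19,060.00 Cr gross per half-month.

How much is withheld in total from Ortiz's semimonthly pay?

Territorial Income Tax: taxable = 19,060.00 Cr − 2×460.00 Cr = 18,140.00 Cr
  1,956.64 Cr + 31.82% × (18,140.00 Cr − 10,200.00 Cr) = 1,956.64 Cr + 31.82% × 7,940.00 Cr = 4,483.15 Cr
Solidarity Surcharge: 1.05% × 19,060.00 Cr = 200.13 Cr
Total: 4,483.15 Cr + 200.13 Cr = 4,683.28 Cr

4,683.28 Cr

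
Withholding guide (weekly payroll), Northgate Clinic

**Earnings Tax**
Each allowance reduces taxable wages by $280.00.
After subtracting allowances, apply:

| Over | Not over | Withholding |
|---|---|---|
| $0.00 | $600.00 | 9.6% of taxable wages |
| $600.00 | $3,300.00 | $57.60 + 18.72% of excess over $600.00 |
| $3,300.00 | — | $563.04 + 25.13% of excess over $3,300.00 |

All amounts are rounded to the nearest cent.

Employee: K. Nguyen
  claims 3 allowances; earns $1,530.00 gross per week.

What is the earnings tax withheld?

$74.45

Earnings Tax: taxable = $1,530.00 − 3×$280.00 = $690.00
  $57.60 + 18.72% × ($690.00 − $600.00) = $57.60 + 18.72% × $90.00 = $74.45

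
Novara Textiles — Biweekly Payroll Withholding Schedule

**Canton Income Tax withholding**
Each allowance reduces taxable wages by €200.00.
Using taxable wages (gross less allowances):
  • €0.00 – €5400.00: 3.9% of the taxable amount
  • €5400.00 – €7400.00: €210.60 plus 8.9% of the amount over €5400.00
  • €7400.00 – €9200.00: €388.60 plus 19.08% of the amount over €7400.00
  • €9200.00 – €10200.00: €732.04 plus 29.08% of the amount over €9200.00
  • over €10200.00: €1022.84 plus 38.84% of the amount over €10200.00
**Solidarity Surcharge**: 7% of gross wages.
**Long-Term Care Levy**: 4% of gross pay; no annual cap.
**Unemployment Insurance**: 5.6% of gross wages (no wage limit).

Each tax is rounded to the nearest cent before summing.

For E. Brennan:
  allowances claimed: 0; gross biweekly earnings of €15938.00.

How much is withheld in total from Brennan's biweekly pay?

Canton Income Tax: taxable = €15938.00
  €1022.84 + 38.84% × (€15938.00 − €10200.00) = €1022.84 + 38.84% × €5738.00 = €3251.48
Solidarity Surcharge: 7% × €15938.00 = €1115.66
Long-Term Care Levy: 4% × €15938.00 = €637.52
Unemployment Insurance: 5.6% × €15938.00 = €892.53
Total: €3251.48 + €1115.66 + €637.52 + €892.53 = €5897.19

€5897.19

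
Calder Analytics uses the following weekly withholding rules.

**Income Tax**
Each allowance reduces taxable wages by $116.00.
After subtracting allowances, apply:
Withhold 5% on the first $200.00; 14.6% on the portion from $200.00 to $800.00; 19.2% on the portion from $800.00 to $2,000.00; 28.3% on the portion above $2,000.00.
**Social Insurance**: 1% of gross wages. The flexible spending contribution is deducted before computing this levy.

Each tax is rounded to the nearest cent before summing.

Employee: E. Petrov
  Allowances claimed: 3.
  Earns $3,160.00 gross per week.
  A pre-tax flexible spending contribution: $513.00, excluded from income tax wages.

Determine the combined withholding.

Income Tax: taxable = $3,160.00 − $513.00 − 3×$116.00 = $2,299.00
  $328.00 + 28.3% × ($2,299.00 − $2,000.00) = $328.00 + 28.3% × $299.00 = $412.62
Social Insurance: 1% × $2,647.00 = $26.47
Total: $412.62 + $26.47 = $439.09

$439.09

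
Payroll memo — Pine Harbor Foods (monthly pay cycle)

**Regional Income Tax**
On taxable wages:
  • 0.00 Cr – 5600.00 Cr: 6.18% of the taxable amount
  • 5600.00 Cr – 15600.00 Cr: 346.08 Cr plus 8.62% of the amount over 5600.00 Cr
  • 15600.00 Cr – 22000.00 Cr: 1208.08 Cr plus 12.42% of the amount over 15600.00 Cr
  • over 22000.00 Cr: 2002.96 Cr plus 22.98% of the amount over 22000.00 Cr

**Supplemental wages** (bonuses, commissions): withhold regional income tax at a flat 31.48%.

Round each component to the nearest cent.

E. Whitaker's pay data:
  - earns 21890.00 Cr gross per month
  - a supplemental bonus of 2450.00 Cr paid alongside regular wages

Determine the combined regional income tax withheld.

Regional Income Tax: taxable = 21890.00 Cr
  1208.08 Cr + 12.42% × (21890.00 Cr − 15600.00 Cr) = 1208.08 Cr + 12.42% × 6290.00 Cr = 1989.30 Cr
Supplemental (31.48% flat on bonus): 31.48% × 2450.00 Cr = 771.26 Cr
Total regional income tax: 1989.30 Cr + 771.26 Cr = 2760.56 Cr

2760.56 Cr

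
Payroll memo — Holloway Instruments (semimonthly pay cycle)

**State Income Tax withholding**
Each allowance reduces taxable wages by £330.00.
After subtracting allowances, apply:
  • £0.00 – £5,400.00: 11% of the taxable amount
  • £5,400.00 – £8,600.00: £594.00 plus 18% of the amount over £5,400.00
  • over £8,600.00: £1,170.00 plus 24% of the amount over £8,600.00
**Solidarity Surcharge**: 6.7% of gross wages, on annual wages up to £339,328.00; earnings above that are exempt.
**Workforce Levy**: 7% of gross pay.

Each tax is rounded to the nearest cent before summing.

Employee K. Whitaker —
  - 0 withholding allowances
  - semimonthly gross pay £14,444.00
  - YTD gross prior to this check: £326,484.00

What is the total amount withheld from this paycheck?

£4,444.19

State Income Tax: taxable = £14,444.00
  £1,170.00 + 24% × (£14,444.00 − £8,600.00) = £1,170.00 + 24% × £5,844.00 = £2,572.56
Solidarity Surcharge: cap £339,328.00 − YTD £326,484.00 = £12,844.00 subject; 6.7% × £12,844.00 = £860.55
Workforce Levy: 7% × £14,444.00 = £1,011.08
Total: £2,572.56 + £860.55 + £1,011.08 = £4,444.19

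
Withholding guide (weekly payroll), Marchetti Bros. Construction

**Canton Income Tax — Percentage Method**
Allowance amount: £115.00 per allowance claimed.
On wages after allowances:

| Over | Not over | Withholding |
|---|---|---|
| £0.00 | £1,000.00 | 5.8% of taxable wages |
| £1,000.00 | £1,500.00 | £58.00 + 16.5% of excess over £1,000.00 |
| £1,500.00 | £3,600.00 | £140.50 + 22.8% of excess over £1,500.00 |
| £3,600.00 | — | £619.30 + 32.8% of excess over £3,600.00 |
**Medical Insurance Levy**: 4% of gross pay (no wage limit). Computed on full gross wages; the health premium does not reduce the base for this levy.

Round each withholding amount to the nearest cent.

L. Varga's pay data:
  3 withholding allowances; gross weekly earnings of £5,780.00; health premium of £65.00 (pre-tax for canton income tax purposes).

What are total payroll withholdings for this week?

£1,431.06

Canton Income Tax: taxable = £5,780.00 − £65.00 − 3×£115.00 = £5,370.00
  £619.30 + 32.8% × (£5,370.00 − £3,600.00) = £619.30 + 32.8% × £1,770.00 = £1,199.86
Medical Insurance Levy: 4% × £5,780.00 = £231.20
Total: £1,199.86 + £231.20 = £1,431.06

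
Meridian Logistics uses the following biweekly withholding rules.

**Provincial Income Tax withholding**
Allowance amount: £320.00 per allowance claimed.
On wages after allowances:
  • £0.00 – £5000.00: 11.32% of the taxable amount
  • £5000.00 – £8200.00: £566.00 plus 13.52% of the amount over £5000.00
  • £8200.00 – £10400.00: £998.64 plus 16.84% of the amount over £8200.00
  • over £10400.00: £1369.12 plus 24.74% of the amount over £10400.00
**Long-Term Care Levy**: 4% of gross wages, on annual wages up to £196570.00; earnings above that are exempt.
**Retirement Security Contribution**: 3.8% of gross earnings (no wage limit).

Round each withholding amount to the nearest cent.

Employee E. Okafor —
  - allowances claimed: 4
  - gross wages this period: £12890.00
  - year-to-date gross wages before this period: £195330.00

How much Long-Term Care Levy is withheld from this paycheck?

£49.60

Long-Term Care Levy: cap £196570.00 − YTD £195330.00 = £1240.00 subject; 4% × £1240.00 = £49.60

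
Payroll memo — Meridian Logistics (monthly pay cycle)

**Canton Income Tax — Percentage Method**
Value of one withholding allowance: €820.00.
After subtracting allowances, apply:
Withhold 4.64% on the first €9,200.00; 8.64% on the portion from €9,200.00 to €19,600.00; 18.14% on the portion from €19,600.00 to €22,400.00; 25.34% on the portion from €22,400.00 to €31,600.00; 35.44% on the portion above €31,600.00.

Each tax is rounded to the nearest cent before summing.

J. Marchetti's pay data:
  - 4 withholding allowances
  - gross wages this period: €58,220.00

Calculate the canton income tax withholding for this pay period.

Canton Income Tax: taxable = €58,220.00 − 4×€820.00 = €54,940.00
  €4,164.64 + 35.44% × (€54,940.00 − €31,600.00) = €4,164.64 + 35.44% × €23,340.00 = €12,436.34

€12,436.34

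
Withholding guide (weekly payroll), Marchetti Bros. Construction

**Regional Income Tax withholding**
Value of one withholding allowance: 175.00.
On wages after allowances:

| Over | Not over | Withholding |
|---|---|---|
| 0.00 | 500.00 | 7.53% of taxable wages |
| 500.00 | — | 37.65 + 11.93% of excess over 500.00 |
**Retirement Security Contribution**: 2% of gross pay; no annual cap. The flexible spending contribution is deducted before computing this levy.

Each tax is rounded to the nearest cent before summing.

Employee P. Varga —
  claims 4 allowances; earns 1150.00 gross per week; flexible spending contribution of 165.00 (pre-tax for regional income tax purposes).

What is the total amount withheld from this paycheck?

41.16

Regional Income Tax: taxable = 1150.00 − 165.00 − 4×175.00 = 285.00
  7.53% × 285.00 = 21.46
Retirement Security Contribution: 2% × 985.00 = 19.70
Total: 21.46 + 19.70 = 41.16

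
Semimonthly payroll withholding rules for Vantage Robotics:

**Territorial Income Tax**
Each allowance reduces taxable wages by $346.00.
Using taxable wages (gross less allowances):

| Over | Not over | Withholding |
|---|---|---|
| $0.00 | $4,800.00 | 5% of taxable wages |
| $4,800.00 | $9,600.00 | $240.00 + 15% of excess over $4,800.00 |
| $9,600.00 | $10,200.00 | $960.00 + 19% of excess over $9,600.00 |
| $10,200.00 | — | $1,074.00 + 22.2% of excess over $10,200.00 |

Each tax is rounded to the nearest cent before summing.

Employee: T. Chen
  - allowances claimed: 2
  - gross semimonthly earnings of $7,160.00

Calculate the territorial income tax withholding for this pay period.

Territorial Income Tax: taxable = $7,160.00 − 2×$346.00 = $6,468.00
  $240.00 + 15% × ($6,468.00 − $4,800.00) = $240.00 + 15% × $1,668.00 = $490.20

$490.20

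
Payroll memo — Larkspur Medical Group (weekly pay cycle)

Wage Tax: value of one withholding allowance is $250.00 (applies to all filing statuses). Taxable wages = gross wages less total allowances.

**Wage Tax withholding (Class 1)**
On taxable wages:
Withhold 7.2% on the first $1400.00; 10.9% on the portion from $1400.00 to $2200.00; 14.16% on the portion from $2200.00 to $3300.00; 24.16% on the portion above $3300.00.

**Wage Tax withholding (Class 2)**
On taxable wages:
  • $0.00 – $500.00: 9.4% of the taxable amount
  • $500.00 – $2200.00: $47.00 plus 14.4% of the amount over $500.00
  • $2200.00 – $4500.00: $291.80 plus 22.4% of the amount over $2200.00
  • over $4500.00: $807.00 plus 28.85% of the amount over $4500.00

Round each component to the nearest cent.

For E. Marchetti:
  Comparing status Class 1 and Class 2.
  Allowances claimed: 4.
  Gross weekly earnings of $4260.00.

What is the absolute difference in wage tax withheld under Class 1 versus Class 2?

$191.14

Wage Tax (Class 1): taxable = $4260.00 − 4×$250.00 = $3260.00
  $188.00 + 14.16% × ($3260.00 − $2200.00) = $188.00 + 14.16% × $1060.00 = $338.10
Wage Tax (Class 2): taxable = $4260.00 − 4×$250.00 = $3260.00
  $291.80 + 22.4% × ($3260.00 − $2200.00) = $291.80 + 22.4% × $1060.00 = $529.24
Difference: |$338.10 − $529.24| = $191.14 (higher under Class 2)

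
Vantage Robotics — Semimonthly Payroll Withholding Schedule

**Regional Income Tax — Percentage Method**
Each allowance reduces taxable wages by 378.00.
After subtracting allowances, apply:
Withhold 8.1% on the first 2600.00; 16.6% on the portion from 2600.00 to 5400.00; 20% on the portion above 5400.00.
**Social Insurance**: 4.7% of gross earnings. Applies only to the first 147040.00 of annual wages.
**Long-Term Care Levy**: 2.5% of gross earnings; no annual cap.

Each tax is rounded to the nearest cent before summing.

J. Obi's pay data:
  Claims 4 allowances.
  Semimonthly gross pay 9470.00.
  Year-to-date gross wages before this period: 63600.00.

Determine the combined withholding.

1868.84

Regional Income Tax: taxable = 9470.00 − 4×378.00 = 7958.00
  675.40 + 20% × (7958.00 − 5400.00) = 675.40 + 20% × 2558.00 = 1187.00
Social Insurance: 4.7% × 9470.00 = 445.09
Long-Term Care Levy: 2.5% × 9470.00 = 236.75
Total: 1187.00 + 445.09 + 236.75 = 1868.84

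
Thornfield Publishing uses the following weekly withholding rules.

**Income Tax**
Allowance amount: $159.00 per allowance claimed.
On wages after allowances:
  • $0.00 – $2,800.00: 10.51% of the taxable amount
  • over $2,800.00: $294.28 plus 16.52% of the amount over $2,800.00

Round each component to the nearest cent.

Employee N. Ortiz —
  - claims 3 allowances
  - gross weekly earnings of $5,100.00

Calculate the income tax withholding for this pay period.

$595.44

Income Tax: taxable = $5,100.00 − 3×$159.00 = $4,623.00
  $294.28 + 16.52% × ($4,623.00 − $2,800.00) = $294.28 + 16.52% × $1,823.00 = $595.44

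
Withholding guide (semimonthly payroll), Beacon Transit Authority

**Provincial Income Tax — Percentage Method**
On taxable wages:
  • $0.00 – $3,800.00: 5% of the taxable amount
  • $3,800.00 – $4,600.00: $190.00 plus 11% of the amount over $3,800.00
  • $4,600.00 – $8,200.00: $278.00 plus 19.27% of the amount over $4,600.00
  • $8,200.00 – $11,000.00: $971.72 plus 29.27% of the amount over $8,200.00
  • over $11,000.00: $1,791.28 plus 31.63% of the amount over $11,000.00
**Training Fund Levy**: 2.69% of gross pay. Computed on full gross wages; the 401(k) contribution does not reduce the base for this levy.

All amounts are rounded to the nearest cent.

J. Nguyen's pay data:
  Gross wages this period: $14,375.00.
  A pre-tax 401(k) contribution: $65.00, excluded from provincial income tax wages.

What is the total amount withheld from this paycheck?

$3,224.92

Provincial Income Tax: taxable = $14,375.00 − $65.00 = $14,310.00
  $1,791.28 + 31.63% × ($14,310.00 − $11,000.00) = $1,791.28 + 31.63% × $3,310.00 = $2,838.23
Training Fund Levy: 2.69% × $14,375.00 = $386.69
Total: $2,838.23 + $386.69 = $3,224.92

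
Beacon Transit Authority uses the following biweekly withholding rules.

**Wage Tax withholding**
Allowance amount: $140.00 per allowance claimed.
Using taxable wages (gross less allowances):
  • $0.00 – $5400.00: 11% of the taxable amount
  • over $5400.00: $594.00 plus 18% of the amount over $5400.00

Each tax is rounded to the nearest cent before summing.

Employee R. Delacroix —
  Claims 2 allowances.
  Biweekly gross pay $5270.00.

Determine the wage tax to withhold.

Wage Tax: taxable = $5270.00 − 2×$140.00 = $4990.00
  11% × $4990.00 = $548.90

$548.90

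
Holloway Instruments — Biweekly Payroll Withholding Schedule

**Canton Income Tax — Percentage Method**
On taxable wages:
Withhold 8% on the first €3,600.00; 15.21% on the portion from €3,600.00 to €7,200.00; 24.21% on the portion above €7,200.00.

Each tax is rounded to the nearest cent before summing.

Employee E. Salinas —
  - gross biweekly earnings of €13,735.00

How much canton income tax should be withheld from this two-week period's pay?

Canton Income Tax: taxable = €13,735.00
  €835.56 + 24.21% × (€13,735.00 − €7,200.00) = €835.56 + 24.21% × €6,535.00 = €2,417.68

€2,417.68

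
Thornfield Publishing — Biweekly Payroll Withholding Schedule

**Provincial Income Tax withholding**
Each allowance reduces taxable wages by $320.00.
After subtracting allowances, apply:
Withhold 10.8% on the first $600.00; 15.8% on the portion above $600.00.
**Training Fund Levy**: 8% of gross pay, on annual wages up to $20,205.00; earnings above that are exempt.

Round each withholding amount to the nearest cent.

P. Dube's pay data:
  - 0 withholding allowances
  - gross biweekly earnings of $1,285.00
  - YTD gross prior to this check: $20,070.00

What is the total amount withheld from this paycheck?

$183.83

Provincial Income Tax: taxable = $1,285.00
  $64.80 + 15.8% × ($1,285.00 − $600.00) = $64.80 + 15.8% × $685.00 = $173.03
Training Fund Levy: cap $20,205.00 − YTD $20,070.00 = $135.00 subject; 8% × $135.00 = $10.80
Total: $173.03 + $10.80 = $183.83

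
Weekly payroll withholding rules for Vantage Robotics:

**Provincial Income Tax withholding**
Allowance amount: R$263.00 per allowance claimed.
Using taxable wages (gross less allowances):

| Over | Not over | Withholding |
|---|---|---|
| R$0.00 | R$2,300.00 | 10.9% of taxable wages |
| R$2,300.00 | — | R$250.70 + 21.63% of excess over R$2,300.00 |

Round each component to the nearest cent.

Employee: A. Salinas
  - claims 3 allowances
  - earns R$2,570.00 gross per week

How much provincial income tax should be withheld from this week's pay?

R$194.13

Provincial Income Tax: taxable = R$2,570.00 − 3×R$263.00 = R$1,781.00
  10.9% × R$1,781.00 = R$194.13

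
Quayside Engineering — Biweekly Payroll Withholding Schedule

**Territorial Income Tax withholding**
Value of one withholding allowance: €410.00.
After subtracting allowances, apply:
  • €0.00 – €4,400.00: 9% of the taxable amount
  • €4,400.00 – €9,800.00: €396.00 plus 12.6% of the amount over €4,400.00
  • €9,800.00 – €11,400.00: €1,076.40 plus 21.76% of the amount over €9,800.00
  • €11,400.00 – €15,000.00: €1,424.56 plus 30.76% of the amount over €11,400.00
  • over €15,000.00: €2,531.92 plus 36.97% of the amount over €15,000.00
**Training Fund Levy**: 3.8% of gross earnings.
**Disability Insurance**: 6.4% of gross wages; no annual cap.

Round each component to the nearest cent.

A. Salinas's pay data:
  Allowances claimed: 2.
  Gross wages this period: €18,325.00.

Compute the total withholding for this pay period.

Territorial Income Tax: taxable = €18,325.00 − 2×€410.00 = €17,505.00
  €2,531.92 + 36.97% × (€17,505.00 − €15,000.00) = €2,531.92 + 36.97% × €2,505.00 = €3,458.02
Training Fund Levy: 3.8% × €18,325.00 = €696.35
Disability Insurance: 6.4% × €18,325.00 = €1,172.80
Total: €3,458.02 + €696.35 + €1,172.80 = €5,327.17

€5,327.17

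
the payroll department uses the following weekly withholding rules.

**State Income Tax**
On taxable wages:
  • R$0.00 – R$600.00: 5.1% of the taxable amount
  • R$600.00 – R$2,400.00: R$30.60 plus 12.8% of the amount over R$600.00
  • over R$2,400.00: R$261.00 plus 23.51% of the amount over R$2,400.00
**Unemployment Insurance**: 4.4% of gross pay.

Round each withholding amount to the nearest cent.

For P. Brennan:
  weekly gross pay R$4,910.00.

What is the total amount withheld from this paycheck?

State Income Tax: taxable = R$4,910.00
  R$261.00 + 23.51% × (R$4,910.00 − R$2,400.00) = R$261.00 + 23.51% × R$2,510.00 = R$851.10
Unemployment Insurance: 4.4% × R$4,910.00 = R$216.04
Total: R$851.10 + R$216.04 = R$1,067.14

R$1,067.14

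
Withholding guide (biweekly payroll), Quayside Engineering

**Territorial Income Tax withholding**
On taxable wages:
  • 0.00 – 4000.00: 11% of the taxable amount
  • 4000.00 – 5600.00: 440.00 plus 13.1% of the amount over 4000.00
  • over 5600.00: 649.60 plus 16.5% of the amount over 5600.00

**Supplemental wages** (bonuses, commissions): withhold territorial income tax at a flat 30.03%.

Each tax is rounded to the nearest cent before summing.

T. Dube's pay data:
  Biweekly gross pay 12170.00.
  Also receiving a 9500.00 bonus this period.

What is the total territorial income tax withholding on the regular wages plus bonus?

4586.50

Territorial Income Tax: taxable = 12170.00
  649.60 + 16.5% × (12170.00 − 5600.00) = 649.60 + 16.5% × 6570.00 = 1733.65
Supplemental (30.03% flat on bonus): 30.03% × 9500.00 = 2852.85
Total territorial income tax: 1733.65 + 2852.85 = 4586.50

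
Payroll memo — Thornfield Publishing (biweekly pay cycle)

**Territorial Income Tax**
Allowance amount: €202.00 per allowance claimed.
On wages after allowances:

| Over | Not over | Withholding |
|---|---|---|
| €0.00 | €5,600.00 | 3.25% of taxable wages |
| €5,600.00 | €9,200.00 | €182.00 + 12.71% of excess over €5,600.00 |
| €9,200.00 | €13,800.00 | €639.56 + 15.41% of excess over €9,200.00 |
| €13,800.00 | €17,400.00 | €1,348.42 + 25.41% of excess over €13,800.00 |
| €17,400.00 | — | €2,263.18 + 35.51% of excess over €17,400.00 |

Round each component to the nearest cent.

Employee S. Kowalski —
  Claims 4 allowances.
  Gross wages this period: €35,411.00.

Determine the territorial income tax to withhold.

Territorial Income Tax: taxable = €35,411.00 − 4×€202.00 = €34,603.00
  €2,263.18 + 35.51% × (€34,603.00 − €17,400.00) = €2,263.18 + 35.51% × €17,203.00 = €8,371.97

€8,371.97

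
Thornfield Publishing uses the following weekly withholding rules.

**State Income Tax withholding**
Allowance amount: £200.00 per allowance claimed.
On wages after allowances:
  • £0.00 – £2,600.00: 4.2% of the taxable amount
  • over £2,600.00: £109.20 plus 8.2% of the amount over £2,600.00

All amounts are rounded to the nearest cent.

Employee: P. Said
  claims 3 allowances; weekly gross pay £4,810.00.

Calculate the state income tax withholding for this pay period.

£241.22

State Income Tax: taxable = £4,810.00 − 3×£200.00 = £4,210.00
  £109.20 + 8.2% × (£4,210.00 − £2,600.00) = £109.20 + 8.2% × £1,610.00 = £241.22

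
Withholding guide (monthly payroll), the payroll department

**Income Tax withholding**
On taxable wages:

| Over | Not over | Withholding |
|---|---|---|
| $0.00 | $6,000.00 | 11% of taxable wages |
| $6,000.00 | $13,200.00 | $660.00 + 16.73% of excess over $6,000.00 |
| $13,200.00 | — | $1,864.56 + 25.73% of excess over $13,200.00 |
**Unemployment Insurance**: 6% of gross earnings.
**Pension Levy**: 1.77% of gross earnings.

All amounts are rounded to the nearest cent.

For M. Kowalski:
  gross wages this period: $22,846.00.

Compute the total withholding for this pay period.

Income Tax: taxable = $22,846.00
  $1,864.56 + 25.73% × ($22,846.00 − $13,200.00) = $1,864.56 + 25.73% × $9,646.00 = $4,346.48
Unemployment Insurance: 6% × $22,846.00 = $1,370.76
Pension Levy: 1.77% × $22,846.00 = $404.37
Total: $4,346.48 + $1,370.76 + $404.37 = $6,121.61

$6,121.61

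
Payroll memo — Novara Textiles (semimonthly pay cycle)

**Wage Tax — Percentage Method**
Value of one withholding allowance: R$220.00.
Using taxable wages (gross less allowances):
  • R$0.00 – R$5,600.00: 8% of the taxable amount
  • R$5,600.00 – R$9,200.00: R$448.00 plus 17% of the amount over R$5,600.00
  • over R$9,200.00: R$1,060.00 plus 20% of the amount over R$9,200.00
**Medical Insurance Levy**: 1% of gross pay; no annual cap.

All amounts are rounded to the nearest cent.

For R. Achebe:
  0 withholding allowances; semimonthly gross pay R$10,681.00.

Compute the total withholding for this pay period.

R$1,463.01

Wage Tax: taxable = R$10,681.00
  R$1,060.00 + 20% × (R$10,681.00 − R$9,200.00) = R$1,060.00 + 20% × R$1,481.00 = R$1,356.20
Medical Insurance Levy: 1% × R$10,681.00 = R$106.81
Total: R$1,356.20 + R$106.81 = R$1,463.01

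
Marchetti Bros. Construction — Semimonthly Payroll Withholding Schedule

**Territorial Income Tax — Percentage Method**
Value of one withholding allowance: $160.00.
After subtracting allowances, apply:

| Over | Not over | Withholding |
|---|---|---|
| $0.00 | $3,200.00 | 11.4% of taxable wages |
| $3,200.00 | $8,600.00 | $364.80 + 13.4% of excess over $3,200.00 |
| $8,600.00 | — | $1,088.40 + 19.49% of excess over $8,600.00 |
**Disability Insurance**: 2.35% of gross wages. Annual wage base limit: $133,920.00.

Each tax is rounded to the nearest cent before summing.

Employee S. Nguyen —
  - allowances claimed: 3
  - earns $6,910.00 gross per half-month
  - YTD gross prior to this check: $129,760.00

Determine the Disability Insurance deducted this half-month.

$97.76

Disability Insurance: cap $133,920.00 − YTD $129,760.00 = $4,160.00 subject; 2.35% × $4,160.00 = $97.76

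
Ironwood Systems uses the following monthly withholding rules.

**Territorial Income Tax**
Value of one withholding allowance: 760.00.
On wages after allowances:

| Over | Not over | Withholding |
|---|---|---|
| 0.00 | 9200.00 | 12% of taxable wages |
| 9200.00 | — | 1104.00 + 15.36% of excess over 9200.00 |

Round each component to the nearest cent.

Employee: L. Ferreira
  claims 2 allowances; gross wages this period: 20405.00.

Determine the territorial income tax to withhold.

2591.62

Territorial Income Tax: taxable = 20405.00 − 2×760.00 = 18885.00
  1104.00 + 15.36% × (18885.00 − 9200.00) = 1104.00 + 15.36% × 9685.00 = 2591.62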